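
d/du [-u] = -1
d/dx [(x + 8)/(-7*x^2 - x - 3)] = (-7*x^2 - x + (x + 8)*(14*x + 1) - 3)/(7*x^2 + x + 3)^2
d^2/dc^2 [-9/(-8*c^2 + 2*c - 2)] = 9*(-16*c^2 + 4*c + (8*c - 1)^2 - 4)/(4*c^2 - c + 1)^3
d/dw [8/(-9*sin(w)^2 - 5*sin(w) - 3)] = 8*(18*sin(w) + 5)*cos(w)/(9*sin(w)^2 + 5*sin(w) + 3)^2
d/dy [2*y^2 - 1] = 4*y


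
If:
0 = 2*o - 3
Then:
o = 3/2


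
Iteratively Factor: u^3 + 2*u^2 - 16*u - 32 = (u - 4)*(u^2 + 6*u + 8) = (u - 4)*(u + 2)*(u + 4)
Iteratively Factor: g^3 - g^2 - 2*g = (g - 2)*(g^2 + g) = (g - 2)*(g + 1)*(g)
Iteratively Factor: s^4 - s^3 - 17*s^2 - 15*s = (s + 3)*(s^3 - 4*s^2 - 5*s) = (s + 1)*(s + 3)*(s^2 - 5*s) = (s - 5)*(s + 1)*(s + 3)*(s)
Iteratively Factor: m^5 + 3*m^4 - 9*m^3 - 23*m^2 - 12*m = (m + 1)*(m^4 + 2*m^3 - 11*m^2 - 12*m) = (m + 1)*(m + 4)*(m^3 - 2*m^2 - 3*m) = (m - 3)*(m + 1)*(m + 4)*(m^2 + m) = (m - 3)*(m + 1)^2*(m + 4)*(m)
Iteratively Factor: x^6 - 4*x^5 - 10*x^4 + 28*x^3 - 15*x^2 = (x - 5)*(x^5 + x^4 - 5*x^3 + 3*x^2) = x*(x - 5)*(x^4 + x^3 - 5*x^2 + 3*x) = x*(x - 5)*(x - 1)*(x^3 + 2*x^2 - 3*x) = x^2*(x - 5)*(x - 1)*(x^2 + 2*x - 3) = x^2*(x - 5)*(x - 1)^2*(x + 3)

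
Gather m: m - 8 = m - 8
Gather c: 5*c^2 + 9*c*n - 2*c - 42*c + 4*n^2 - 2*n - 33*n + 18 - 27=5*c^2 + c*(9*n - 44) + 4*n^2 - 35*n - 9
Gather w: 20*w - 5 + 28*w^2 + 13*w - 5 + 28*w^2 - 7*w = 56*w^2 + 26*w - 10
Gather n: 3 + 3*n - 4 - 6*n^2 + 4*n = -6*n^2 + 7*n - 1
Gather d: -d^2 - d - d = -d^2 - 2*d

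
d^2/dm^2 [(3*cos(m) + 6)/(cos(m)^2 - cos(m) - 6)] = 3*(sin(m)^2 - 3*cos(m) + 1)/(cos(m) - 3)^3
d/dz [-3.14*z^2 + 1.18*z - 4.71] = 1.18 - 6.28*z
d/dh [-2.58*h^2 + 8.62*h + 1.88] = 8.62 - 5.16*h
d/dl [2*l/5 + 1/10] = 2/5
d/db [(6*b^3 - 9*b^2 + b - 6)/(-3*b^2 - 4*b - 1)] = (-18*b^4 - 48*b^3 + 21*b^2 - 18*b - 25)/(9*b^4 + 24*b^3 + 22*b^2 + 8*b + 1)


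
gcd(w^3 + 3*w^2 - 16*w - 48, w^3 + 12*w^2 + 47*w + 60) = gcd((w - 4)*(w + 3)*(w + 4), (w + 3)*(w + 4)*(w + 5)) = w^2 + 7*w + 12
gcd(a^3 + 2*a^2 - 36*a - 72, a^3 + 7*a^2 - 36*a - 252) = a^2 - 36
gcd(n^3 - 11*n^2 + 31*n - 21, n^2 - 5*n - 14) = n - 7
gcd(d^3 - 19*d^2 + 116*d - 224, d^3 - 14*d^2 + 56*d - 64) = d^2 - 12*d + 32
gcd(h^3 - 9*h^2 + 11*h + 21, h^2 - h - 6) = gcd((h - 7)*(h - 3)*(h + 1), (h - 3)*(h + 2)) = h - 3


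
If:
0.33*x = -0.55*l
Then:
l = -0.6*x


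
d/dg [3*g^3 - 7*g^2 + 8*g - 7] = 9*g^2 - 14*g + 8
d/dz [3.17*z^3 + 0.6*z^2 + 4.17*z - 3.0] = 9.51*z^2 + 1.2*z + 4.17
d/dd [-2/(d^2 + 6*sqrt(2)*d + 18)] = 4*(d + 3*sqrt(2))/(d^2 + 6*sqrt(2)*d + 18)^2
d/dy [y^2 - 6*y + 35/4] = 2*y - 6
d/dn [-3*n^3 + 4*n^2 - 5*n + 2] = -9*n^2 + 8*n - 5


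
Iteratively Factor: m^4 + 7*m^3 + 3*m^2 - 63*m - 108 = (m + 4)*(m^3 + 3*m^2 - 9*m - 27) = (m - 3)*(m + 4)*(m^2 + 6*m + 9) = (m - 3)*(m + 3)*(m + 4)*(m + 3)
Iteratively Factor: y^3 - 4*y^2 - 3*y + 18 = (y - 3)*(y^2 - y - 6) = (y - 3)^2*(y + 2)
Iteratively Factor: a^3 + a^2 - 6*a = (a - 2)*(a^2 + 3*a) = a*(a - 2)*(a + 3)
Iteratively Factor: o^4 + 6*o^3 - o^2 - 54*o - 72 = (o + 3)*(o^3 + 3*o^2 - 10*o - 24) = (o + 3)*(o + 4)*(o^2 - o - 6) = (o + 2)*(o + 3)*(o + 4)*(o - 3)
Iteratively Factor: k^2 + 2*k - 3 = (k - 1)*(k + 3)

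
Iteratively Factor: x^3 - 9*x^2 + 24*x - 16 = (x - 4)*(x^2 - 5*x + 4) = (x - 4)^2*(x - 1)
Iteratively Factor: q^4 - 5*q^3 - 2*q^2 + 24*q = (q - 4)*(q^3 - q^2 - 6*q) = q*(q - 4)*(q^2 - q - 6) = q*(q - 4)*(q + 2)*(q - 3)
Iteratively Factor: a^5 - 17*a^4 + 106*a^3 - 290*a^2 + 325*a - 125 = (a - 1)*(a^4 - 16*a^3 + 90*a^2 - 200*a + 125) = (a - 5)*(a - 1)*(a^3 - 11*a^2 + 35*a - 25) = (a - 5)*(a - 1)^2*(a^2 - 10*a + 25) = (a - 5)^2*(a - 1)^2*(a - 5)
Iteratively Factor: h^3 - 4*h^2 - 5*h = (h + 1)*(h^2 - 5*h) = (h - 5)*(h + 1)*(h)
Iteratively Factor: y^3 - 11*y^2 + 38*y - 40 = (y - 5)*(y^2 - 6*y + 8) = (y - 5)*(y - 2)*(y - 4)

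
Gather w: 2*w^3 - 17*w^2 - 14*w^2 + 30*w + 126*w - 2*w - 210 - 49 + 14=2*w^3 - 31*w^2 + 154*w - 245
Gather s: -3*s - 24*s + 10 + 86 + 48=144 - 27*s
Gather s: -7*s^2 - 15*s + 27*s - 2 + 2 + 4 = -7*s^2 + 12*s + 4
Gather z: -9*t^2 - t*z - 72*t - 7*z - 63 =-9*t^2 - 72*t + z*(-t - 7) - 63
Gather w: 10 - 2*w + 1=11 - 2*w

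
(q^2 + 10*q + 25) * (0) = 0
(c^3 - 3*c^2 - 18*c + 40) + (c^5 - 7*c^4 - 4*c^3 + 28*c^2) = c^5 - 7*c^4 - 3*c^3 + 25*c^2 - 18*c + 40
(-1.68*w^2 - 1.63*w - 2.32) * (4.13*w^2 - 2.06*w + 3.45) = -6.9384*w^4 - 3.2711*w^3 - 12.0198*w^2 - 0.8443*w - 8.004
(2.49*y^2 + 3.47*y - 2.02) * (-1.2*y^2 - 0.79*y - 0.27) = -2.988*y^4 - 6.1311*y^3 - 0.989600000000001*y^2 + 0.6589*y + 0.5454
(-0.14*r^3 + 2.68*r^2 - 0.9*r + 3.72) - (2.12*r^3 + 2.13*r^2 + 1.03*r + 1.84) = -2.26*r^3 + 0.55*r^2 - 1.93*r + 1.88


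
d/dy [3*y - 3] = 3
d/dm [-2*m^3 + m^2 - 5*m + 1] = -6*m^2 + 2*m - 5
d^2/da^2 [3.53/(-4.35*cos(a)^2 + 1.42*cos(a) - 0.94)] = (267.1857*(1 - cos(a)^2)^2 - 174.43848*cos(a)^3 + 82.9740619999999*cos(a)^2 + 217.3087415*cos(a) + 27.2560125*cos(3*a) - 252.553144)/(4.35*cos(a)^2 - 1.42*cos(a) + 0.94)^3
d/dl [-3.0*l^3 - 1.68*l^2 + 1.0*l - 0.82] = -9.0*l^2 - 3.36*l + 1.0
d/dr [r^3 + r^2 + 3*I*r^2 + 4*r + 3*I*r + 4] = 3*r^2 + r*(2 + 6*I) + 4 + 3*I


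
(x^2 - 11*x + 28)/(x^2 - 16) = (x - 7)/(x + 4)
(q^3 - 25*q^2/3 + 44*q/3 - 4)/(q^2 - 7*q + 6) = (3*q^2 - 7*q + 2)/(3*(q - 1))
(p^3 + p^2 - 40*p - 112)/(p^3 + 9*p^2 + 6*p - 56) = (p^2 - 3*p - 28)/(p^2 + 5*p - 14)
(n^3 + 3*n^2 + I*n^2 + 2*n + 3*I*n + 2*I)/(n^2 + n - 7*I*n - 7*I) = (n^2 + n*(2 + I) + 2*I)/(n - 7*I)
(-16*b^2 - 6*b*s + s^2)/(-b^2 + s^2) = (16*b^2 + 6*b*s - s^2)/(b^2 - s^2)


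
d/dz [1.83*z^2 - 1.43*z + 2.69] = 3.66*z - 1.43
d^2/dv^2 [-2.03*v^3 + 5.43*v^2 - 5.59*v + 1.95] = 10.86 - 12.18*v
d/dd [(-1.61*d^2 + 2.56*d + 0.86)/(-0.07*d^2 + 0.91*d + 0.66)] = (-1.2859*d^2 - 2.0048*d + 0.907)/(0.0049*d^4 - 0.1274*d^3 + 0.7357*d^2 + 1.2012*d + 0.4356)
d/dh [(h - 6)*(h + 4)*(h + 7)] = 3*h^2 + 10*h - 38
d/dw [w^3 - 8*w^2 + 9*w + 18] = 3*w^2 - 16*w + 9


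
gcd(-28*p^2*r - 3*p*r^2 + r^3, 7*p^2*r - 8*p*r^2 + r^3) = 7*p*r - r^2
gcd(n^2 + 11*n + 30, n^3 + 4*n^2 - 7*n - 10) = n + 5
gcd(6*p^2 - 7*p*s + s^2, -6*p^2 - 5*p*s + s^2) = 6*p - s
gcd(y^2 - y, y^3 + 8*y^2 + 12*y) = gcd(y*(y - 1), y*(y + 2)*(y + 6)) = y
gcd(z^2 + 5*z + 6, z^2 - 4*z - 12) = z + 2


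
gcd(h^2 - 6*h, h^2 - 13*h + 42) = h - 6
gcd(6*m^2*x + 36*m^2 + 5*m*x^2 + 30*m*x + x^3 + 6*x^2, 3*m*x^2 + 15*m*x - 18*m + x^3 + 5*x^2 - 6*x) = 3*m*x + 18*m + x^2 + 6*x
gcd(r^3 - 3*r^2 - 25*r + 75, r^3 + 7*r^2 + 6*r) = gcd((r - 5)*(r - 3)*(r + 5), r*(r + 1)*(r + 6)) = 1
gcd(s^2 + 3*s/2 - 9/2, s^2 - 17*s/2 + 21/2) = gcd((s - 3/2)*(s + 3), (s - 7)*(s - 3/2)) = s - 3/2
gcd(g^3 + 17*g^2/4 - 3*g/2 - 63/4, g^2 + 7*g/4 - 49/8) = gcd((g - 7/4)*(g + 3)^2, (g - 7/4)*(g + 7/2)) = g - 7/4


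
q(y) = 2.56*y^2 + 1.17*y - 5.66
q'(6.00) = 31.89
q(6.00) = 93.52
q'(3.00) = 16.53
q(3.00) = 20.89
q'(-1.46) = -6.31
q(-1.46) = -1.91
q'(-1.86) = -8.35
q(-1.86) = 1.02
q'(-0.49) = -1.34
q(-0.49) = -5.62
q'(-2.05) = -9.33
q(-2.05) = 2.70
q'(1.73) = 10.03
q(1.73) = 4.03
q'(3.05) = 16.79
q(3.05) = 21.72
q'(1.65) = 9.62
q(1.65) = 3.24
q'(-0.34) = -0.57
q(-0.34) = -5.76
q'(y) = 5.12*y + 1.17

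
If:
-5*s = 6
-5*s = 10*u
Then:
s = -6/5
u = 3/5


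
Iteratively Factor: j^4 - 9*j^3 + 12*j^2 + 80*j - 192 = (j - 4)*(j^3 - 5*j^2 - 8*j + 48) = (j - 4)*(j + 3)*(j^2 - 8*j + 16) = (j - 4)^2*(j + 3)*(j - 4)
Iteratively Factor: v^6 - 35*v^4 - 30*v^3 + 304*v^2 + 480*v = (v)*(v^5 - 35*v^3 - 30*v^2 + 304*v + 480) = v*(v + 3)*(v^4 - 3*v^3 - 26*v^2 + 48*v + 160) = v*(v - 4)*(v + 3)*(v^3 + v^2 - 22*v - 40) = v*(v - 4)*(v + 3)*(v + 4)*(v^2 - 3*v - 10) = v*(v - 5)*(v - 4)*(v + 3)*(v + 4)*(v + 2)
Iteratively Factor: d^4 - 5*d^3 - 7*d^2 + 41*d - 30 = (d - 2)*(d^3 - 3*d^2 - 13*d + 15) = (d - 2)*(d - 1)*(d^2 - 2*d - 15) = (d - 2)*(d - 1)*(d + 3)*(d - 5)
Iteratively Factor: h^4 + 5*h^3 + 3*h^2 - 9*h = (h)*(h^3 + 5*h^2 + 3*h - 9) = h*(h + 3)*(h^2 + 2*h - 3) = h*(h + 3)^2*(h - 1)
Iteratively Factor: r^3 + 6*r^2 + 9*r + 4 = (r + 1)*(r^2 + 5*r + 4) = (r + 1)^2*(r + 4)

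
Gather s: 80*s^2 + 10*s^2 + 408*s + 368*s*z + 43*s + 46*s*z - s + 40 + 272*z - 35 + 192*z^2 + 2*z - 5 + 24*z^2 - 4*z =90*s^2 + s*(414*z + 450) + 216*z^2 + 270*z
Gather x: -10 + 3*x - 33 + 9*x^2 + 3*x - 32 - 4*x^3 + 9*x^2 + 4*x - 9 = -4*x^3 + 18*x^2 + 10*x - 84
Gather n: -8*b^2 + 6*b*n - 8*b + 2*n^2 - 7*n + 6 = -8*b^2 - 8*b + 2*n^2 + n*(6*b - 7) + 6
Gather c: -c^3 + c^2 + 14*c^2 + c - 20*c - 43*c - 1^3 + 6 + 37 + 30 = -c^3 + 15*c^2 - 62*c + 72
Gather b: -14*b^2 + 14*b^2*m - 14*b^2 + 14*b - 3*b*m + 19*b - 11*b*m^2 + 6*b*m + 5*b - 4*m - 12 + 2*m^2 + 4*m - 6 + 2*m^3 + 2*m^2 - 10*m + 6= b^2*(14*m - 28) + b*(-11*m^2 + 3*m + 38) + 2*m^3 + 4*m^2 - 10*m - 12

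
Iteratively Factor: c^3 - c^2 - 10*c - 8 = (c + 1)*(c^2 - 2*c - 8) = (c - 4)*(c + 1)*(c + 2)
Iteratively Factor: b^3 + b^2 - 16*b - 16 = (b + 4)*(b^2 - 3*b - 4) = (b + 1)*(b + 4)*(b - 4)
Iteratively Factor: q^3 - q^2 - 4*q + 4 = (q + 2)*(q^2 - 3*q + 2) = (q - 2)*(q + 2)*(q - 1)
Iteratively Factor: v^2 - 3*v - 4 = (v - 4)*(v + 1)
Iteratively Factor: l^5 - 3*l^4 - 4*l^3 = (l)*(l^4 - 3*l^3 - 4*l^2) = l^2*(l^3 - 3*l^2 - 4*l) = l^2*(l + 1)*(l^2 - 4*l) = l^3*(l + 1)*(l - 4)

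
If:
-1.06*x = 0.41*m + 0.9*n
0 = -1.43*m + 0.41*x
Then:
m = 0.286713286713287*x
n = -1.30839160839161*x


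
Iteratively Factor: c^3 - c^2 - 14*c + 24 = (c - 3)*(c^2 + 2*c - 8) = (c - 3)*(c - 2)*(c + 4)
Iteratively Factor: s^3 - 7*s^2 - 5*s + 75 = (s - 5)*(s^2 - 2*s - 15) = (s - 5)^2*(s + 3)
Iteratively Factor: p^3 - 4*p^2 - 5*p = (p + 1)*(p^2 - 5*p) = (p - 5)*(p + 1)*(p)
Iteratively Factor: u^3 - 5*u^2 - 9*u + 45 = (u - 5)*(u^2 - 9) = (u - 5)*(u - 3)*(u + 3)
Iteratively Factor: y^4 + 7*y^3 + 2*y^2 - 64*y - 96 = (y + 4)*(y^3 + 3*y^2 - 10*y - 24) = (y + 4)^2*(y^2 - y - 6) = (y + 2)*(y + 4)^2*(y - 3)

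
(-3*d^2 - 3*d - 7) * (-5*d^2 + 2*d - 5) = 15*d^4 + 9*d^3 + 44*d^2 + d + 35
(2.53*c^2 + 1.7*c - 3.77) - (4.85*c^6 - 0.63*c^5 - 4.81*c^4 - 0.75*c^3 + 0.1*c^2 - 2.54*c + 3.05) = -4.85*c^6 + 0.63*c^5 + 4.81*c^4 + 0.75*c^3 + 2.43*c^2 + 4.24*c - 6.82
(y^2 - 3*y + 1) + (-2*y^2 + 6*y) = -y^2 + 3*y + 1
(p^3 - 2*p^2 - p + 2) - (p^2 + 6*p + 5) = p^3 - 3*p^2 - 7*p - 3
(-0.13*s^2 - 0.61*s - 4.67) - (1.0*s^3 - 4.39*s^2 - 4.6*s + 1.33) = -1.0*s^3 + 4.26*s^2 + 3.99*s - 6.0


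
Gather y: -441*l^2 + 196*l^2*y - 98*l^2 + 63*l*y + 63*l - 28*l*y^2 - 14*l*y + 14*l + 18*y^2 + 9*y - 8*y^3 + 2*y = -539*l^2 + 77*l - 8*y^3 + y^2*(18 - 28*l) + y*(196*l^2 + 49*l + 11)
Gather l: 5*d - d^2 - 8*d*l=-d^2 - 8*d*l + 5*d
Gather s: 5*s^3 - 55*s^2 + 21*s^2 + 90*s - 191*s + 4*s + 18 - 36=5*s^3 - 34*s^2 - 97*s - 18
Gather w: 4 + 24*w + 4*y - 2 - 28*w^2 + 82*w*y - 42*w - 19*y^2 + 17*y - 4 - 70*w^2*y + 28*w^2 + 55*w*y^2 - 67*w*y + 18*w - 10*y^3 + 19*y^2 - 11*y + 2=-70*w^2*y + w*(55*y^2 + 15*y) - 10*y^3 + 10*y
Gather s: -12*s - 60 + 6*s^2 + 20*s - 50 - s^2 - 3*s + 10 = 5*s^2 + 5*s - 100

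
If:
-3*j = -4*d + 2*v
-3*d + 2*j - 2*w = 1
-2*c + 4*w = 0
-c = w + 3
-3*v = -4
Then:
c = -2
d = -7/3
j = -4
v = 4/3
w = -1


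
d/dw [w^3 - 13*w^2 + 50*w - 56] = 3*w^2 - 26*w + 50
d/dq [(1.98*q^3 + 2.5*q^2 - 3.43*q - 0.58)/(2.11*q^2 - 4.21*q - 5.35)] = (4.1778*q^4 - 16.6716*q^3 - 35.0667*q^2 - 24.3024*q + 15.9087)/(4.4521*q^4 - 17.7662*q^3 - 4.8529*q^2 + 45.047*q + 28.6225)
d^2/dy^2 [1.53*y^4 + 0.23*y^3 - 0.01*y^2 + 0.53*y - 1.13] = 18.36*y^2 + 1.38*y - 0.02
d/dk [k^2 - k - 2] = 2*k - 1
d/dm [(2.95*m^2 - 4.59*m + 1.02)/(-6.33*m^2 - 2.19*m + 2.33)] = (-35.5152*m^2 + 26.6602*m - 8.4609)/(40.0689*m^4 + 27.7254*m^3 - 24.7017*m^2 - 10.2054*m + 5.4289)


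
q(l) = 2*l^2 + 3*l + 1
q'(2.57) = 13.28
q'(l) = 4*l + 3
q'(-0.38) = 1.48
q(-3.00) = 10.00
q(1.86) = 13.50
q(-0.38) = 0.15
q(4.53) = 55.63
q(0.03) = 1.09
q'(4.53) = 21.12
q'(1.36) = 8.44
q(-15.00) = 406.00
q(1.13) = 6.94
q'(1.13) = 7.52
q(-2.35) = 5.00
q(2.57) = 21.92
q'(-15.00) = -57.00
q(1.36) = 8.78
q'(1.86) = 10.44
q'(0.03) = 3.12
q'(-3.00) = -9.00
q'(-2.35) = -6.40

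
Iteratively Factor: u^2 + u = (u)*(u + 1)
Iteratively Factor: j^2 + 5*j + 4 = (j + 4)*(j + 1)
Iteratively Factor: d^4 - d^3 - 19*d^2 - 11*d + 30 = (d - 1)*(d^3 - 19*d - 30) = (d - 1)*(d + 3)*(d^2 - 3*d - 10) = (d - 5)*(d - 1)*(d + 3)*(d + 2)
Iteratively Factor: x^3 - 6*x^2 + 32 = (x - 4)*(x^2 - 2*x - 8) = (x - 4)*(x + 2)*(x - 4)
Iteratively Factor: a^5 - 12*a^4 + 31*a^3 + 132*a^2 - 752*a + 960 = (a - 5)*(a^4 - 7*a^3 - 4*a^2 + 112*a - 192) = (a - 5)*(a - 3)*(a^3 - 4*a^2 - 16*a + 64) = (a - 5)*(a - 4)*(a - 3)*(a^2 - 16) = (a - 5)*(a - 4)^2*(a - 3)*(a + 4)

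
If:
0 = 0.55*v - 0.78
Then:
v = 1.42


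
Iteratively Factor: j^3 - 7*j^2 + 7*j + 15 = (j - 3)*(j^2 - 4*j - 5) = (j - 3)*(j + 1)*(j - 5)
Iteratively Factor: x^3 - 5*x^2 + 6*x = (x - 2)*(x^2 - 3*x) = (x - 3)*(x - 2)*(x)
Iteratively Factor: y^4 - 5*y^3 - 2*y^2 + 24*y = (y - 4)*(y^3 - y^2 - 6*y) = y*(y - 4)*(y^2 - y - 6) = y*(y - 4)*(y - 3)*(y + 2)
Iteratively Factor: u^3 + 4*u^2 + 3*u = (u + 1)*(u^2 + 3*u) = (u + 1)*(u + 3)*(u)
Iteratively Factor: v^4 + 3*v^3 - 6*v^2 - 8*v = (v - 2)*(v^3 + 5*v^2 + 4*v) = (v - 2)*(v + 1)*(v^2 + 4*v) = v*(v - 2)*(v + 1)*(v + 4)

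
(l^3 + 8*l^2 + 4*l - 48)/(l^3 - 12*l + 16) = (l + 6)/(l - 2)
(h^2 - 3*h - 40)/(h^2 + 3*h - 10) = (h - 8)/(h - 2)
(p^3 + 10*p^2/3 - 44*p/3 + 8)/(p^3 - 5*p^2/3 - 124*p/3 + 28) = (p - 2)/(p - 7)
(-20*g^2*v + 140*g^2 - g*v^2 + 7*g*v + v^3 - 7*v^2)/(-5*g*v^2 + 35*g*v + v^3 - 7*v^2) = (4*g + v)/v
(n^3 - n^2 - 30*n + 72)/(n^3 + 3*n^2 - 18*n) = (n - 4)/n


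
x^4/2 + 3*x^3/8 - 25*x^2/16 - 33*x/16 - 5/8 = (x/2 + 1/4)*(x - 2)*(x + 1)*(x + 5/4)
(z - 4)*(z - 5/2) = z^2 - 13*z/2 + 10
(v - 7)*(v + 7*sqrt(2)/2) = v^2 - 7*v + 7*sqrt(2)*v/2 - 49*sqrt(2)/2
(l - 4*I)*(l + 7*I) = l^2 + 3*I*l + 28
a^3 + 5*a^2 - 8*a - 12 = (a - 2)*(a + 1)*(a + 6)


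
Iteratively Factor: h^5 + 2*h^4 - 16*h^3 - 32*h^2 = (h - 4)*(h^4 + 6*h^3 + 8*h^2) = h*(h - 4)*(h^3 + 6*h^2 + 8*h) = h*(h - 4)*(h + 4)*(h^2 + 2*h) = h*(h - 4)*(h + 2)*(h + 4)*(h)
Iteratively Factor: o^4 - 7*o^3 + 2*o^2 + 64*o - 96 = (o - 4)*(o^3 - 3*o^2 - 10*o + 24) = (o - 4)^2*(o^2 + o - 6) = (o - 4)^2*(o + 3)*(o - 2)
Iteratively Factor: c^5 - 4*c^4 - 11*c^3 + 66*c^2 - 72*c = (c - 3)*(c^4 - c^3 - 14*c^2 + 24*c) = (c - 3)*(c - 2)*(c^3 + c^2 - 12*c) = (c - 3)*(c - 2)*(c + 4)*(c^2 - 3*c) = (c - 3)^2*(c - 2)*(c + 4)*(c)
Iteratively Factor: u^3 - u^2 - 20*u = (u)*(u^2 - u - 20) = u*(u - 5)*(u + 4)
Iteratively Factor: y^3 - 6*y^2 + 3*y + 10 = (y - 2)*(y^2 - 4*y - 5) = (y - 2)*(y + 1)*(y - 5)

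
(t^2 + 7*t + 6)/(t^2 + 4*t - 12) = (t + 1)/(t - 2)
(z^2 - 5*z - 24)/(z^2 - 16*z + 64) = (z + 3)/(z - 8)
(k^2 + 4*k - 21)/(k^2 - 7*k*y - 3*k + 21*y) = (-k - 7)/(-k + 7*y)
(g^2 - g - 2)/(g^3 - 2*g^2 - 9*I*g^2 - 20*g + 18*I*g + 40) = (g + 1)/(g^2 - 9*I*g - 20)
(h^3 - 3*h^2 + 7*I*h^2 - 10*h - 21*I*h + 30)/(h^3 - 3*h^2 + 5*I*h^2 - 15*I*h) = (h + 2*I)/h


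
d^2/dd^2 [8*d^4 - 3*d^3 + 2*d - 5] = 6*d*(16*d - 3)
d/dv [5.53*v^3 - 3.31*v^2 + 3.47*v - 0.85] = 16.59*v^2 - 6.62*v + 3.47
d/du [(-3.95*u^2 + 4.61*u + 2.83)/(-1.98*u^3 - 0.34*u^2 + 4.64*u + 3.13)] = (-7.821*u^4 + 18.2556*u^3 + 0.0495999999999981*u^2 - 22.8026*u + 1.2981)/(3.9204*u^6 + 1.3464*u^5 - 18.2588*u^4 - 15.55*u^3 + 19.4012*u^2 + 29.0464*u + 9.7969)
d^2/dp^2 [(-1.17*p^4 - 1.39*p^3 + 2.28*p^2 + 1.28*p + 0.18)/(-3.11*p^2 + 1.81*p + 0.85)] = (22.632714*p^6 - 39.516282*p^5 + 4.44085200000004*p^4 - 5.17206400000003*p^3 - 23.633958*p^2 - 8.197002*p - 1.487096)/(30.080231*p^6 - 52.519503*p^5 + 5.90215800000001*p^4 + 22.778669*p^3 - 1.61313*p^2 - 3.923175*p - 0.614125)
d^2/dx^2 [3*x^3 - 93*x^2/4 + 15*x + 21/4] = 18*x - 93/2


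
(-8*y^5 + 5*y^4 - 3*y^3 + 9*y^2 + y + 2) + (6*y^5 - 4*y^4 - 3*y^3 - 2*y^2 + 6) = -2*y^5 + y^4 - 6*y^3 + 7*y^2 + y + 8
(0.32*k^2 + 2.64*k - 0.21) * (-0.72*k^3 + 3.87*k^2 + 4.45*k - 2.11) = -0.2304*k^5 - 0.6624*k^4 + 11.792*k^3 + 10.2601*k^2 - 6.5049*k + 0.4431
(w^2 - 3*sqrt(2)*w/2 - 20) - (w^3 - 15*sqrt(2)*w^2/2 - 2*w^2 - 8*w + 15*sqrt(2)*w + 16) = -w^3 + 3*w^2 + 15*sqrt(2)*w^2/2 - 33*sqrt(2)*w/2 + 8*w - 36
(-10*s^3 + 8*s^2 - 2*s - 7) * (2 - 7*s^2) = 70*s^5 - 56*s^4 - 6*s^3 + 65*s^2 - 4*s - 14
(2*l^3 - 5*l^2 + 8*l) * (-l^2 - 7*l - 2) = -2*l^5 - 9*l^4 + 23*l^3 - 46*l^2 - 16*l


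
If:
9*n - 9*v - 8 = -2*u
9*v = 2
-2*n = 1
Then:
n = -1/2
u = 29/4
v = 2/9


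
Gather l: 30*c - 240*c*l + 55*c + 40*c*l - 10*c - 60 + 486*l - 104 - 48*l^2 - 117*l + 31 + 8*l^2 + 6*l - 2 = 75*c - 40*l^2 + l*(375 - 200*c) - 135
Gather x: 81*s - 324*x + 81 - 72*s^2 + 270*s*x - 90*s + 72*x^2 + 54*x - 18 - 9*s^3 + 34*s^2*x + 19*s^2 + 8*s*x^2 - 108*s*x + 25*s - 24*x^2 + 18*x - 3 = -9*s^3 - 53*s^2 + 16*s + x^2*(8*s + 48) + x*(34*s^2 + 162*s - 252) + 60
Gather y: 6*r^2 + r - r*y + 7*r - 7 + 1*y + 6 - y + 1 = 6*r^2 - r*y + 8*r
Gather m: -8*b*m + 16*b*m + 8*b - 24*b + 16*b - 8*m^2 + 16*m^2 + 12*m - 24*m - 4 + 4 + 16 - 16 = 8*m^2 + m*(8*b - 12)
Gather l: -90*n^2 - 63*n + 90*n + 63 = -90*n^2 + 27*n + 63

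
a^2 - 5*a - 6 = (a - 6)*(a + 1)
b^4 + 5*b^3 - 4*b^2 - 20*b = b*(b - 2)*(b + 2)*(b + 5)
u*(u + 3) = u^2 + 3*u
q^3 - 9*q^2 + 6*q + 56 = (q - 7)*(q - 4)*(q + 2)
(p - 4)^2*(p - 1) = p^3 - 9*p^2 + 24*p - 16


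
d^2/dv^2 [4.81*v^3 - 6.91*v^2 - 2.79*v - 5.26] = 28.86*v - 13.82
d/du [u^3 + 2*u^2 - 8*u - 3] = 3*u^2 + 4*u - 8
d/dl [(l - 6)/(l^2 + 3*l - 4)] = (-l^2 + 12*l + 14)/(l^4 + 6*l^3 + l^2 - 24*l + 16)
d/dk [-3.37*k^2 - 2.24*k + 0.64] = -6.74*k - 2.24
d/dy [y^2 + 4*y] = 2*y + 4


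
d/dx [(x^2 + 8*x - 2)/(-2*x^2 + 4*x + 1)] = 2*(10*x^2 - 3*x + 8)/(4*x^4 - 16*x^3 + 12*x^2 + 8*x + 1)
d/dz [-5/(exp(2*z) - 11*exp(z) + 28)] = (10*exp(z) - 55)*exp(z)/(exp(2*z) - 11*exp(z) + 28)^2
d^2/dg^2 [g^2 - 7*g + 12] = 2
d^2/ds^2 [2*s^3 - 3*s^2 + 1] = 12*s - 6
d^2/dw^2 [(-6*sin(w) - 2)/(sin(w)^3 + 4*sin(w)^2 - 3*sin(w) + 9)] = 2*(12*sin(w)^7 + 45*sin(w)^6 + 110*sin(w)^5 - 341*sin(w)^4 - 943*sin(w)^3 + 192*sin(w)^2 + 1044*sin(w) - 108)/(sin(w)^3 + 4*sin(w)^2 - 3*sin(w) + 9)^3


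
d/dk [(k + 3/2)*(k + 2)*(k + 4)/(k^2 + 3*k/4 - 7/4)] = 2*(8*k^4 + 12*k^3 - 133*k^2 - 402*k - 310)/(16*k^4 + 24*k^3 - 47*k^2 - 42*k + 49)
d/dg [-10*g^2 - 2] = -20*g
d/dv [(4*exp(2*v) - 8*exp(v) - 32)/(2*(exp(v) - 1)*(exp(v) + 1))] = 4*(exp(2*v) + 7*exp(v) + 1)*exp(v)/(exp(4*v) - 2*exp(2*v) + 1)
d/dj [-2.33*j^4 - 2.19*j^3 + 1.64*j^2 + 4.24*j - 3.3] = -9.32*j^3 - 6.57*j^2 + 3.28*j + 4.24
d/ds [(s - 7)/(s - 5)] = 2/(s - 5)^2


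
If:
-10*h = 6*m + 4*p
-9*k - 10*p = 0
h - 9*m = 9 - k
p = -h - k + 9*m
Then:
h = 53/16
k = 10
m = 23/48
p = -9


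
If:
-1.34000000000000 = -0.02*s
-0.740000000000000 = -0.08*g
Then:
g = 9.25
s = 67.00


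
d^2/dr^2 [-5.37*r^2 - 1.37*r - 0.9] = -10.7400000000000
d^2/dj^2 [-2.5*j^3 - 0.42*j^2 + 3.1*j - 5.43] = -15.0*j - 0.84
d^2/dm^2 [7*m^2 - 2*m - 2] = 14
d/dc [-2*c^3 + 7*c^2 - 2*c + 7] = -6*c^2 + 14*c - 2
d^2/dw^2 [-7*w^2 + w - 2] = -14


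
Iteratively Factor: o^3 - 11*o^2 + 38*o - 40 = (o - 2)*(o^2 - 9*o + 20) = (o - 5)*(o - 2)*(o - 4)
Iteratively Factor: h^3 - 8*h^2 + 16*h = (h - 4)*(h^2 - 4*h) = (h - 4)^2*(h)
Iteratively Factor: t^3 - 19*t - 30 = (t + 2)*(t^2 - 2*t - 15) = (t - 5)*(t + 2)*(t + 3)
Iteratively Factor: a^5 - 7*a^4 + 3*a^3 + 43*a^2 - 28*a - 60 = (a + 1)*(a^4 - 8*a^3 + 11*a^2 + 32*a - 60) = (a - 5)*(a + 1)*(a^3 - 3*a^2 - 4*a + 12) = (a - 5)*(a - 2)*(a + 1)*(a^2 - a - 6) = (a - 5)*(a - 2)*(a + 1)*(a + 2)*(a - 3)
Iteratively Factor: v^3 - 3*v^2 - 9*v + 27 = (v + 3)*(v^2 - 6*v + 9) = (v - 3)*(v + 3)*(v - 3)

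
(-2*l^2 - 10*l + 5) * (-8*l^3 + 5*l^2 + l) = 16*l^5 + 70*l^4 - 92*l^3 + 15*l^2 + 5*l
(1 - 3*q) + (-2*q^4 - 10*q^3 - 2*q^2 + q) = -2*q^4 - 10*q^3 - 2*q^2 - 2*q + 1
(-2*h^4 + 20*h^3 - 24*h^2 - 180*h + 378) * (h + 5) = -2*h^5 + 10*h^4 + 76*h^3 - 300*h^2 - 522*h + 1890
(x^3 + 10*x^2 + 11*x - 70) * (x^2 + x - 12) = x^5 + 11*x^4 + 9*x^3 - 179*x^2 - 202*x + 840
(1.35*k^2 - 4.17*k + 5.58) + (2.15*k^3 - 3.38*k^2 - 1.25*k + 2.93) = 2.15*k^3 - 2.03*k^2 - 5.42*k + 8.51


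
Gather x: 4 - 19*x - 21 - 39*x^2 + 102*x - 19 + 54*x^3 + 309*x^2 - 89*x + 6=54*x^3 + 270*x^2 - 6*x - 30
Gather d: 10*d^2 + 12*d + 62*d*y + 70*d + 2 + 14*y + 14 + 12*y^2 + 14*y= 10*d^2 + d*(62*y + 82) + 12*y^2 + 28*y + 16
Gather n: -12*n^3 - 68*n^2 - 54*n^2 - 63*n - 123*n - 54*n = -12*n^3 - 122*n^2 - 240*n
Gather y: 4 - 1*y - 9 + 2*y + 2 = y - 3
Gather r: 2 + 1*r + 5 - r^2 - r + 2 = 9 - r^2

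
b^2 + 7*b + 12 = (b + 3)*(b + 4)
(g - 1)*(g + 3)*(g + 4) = g^3 + 6*g^2 + 5*g - 12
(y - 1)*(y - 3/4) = y^2 - 7*y/4 + 3/4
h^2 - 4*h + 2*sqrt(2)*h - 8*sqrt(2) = (h - 4)*(h + 2*sqrt(2))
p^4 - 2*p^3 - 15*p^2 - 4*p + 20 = (p - 5)*(p - 1)*(p + 2)^2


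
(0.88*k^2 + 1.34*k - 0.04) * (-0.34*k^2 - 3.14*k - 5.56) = -0.2992*k^4 - 3.2188*k^3 - 9.0868*k^2 - 7.3248*k + 0.2224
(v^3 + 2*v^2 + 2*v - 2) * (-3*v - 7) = -3*v^4 - 13*v^3 - 20*v^2 - 8*v + 14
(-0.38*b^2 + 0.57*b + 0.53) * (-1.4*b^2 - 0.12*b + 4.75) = 0.532*b^4 - 0.7524*b^3 - 2.6154*b^2 + 2.6439*b + 2.5175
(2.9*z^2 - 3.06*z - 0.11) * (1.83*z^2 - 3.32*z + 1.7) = 5.307*z^4 - 15.2278*z^3 + 14.8879*z^2 - 4.8368*z - 0.187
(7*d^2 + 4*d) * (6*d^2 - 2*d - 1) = 42*d^4 + 10*d^3 - 15*d^2 - 4*d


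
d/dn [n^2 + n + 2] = 2*n + 1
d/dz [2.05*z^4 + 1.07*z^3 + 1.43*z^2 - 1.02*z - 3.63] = 8.2*z^3 + 3.21*z^2 + 2.86*z - 1.02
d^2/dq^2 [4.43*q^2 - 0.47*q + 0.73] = 8.86000000000000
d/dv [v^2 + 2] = 2*v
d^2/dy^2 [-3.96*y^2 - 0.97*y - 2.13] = -7.92000000000000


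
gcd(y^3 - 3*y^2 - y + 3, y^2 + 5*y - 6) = y - 1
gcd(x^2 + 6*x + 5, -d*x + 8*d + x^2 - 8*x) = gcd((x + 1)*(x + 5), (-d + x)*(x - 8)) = 1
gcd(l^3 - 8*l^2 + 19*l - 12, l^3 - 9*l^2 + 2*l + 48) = l - 3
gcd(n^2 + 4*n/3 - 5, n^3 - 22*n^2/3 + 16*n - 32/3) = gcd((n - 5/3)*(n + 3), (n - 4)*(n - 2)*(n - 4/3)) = 1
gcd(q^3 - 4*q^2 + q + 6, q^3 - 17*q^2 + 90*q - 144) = q - 3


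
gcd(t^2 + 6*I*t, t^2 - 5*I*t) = t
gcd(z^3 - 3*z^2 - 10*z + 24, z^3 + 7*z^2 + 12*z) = z + 3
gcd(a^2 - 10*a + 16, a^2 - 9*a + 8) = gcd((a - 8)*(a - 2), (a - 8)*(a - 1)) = a - 8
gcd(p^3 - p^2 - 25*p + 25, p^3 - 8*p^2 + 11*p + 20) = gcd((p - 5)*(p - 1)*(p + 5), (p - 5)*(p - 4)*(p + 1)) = p - 5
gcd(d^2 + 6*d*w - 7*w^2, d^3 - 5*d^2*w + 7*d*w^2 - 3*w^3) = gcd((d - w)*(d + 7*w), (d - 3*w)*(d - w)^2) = -d + w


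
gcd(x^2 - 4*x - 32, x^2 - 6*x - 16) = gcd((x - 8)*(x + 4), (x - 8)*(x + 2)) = x - 8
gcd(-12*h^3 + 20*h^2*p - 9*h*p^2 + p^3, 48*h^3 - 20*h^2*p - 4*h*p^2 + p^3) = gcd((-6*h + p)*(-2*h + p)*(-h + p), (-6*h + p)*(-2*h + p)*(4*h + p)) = 12*h^2 - 8*h*p + p^2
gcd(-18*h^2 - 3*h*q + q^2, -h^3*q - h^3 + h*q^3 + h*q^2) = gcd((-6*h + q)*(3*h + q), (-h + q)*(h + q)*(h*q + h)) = 1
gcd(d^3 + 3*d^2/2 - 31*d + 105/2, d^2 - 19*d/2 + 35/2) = d - 5/2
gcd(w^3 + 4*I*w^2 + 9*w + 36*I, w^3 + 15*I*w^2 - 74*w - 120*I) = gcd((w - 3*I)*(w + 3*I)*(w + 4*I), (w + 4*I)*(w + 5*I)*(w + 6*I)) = w + 4*I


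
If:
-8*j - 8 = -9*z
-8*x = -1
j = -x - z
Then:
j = -73/136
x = 1/8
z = 7/17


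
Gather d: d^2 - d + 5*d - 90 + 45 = d^2 + 4*d - 45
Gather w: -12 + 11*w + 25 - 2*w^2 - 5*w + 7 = -2*w^2 + 6*w + 20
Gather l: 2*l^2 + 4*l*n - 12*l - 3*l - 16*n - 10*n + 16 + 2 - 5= 2*l^2 + l*(4*n - 15) - 26*n + 13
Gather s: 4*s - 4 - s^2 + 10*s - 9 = -s^2 + 14*s - 13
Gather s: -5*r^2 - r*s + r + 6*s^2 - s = -5*r^2 + r + 6*s^2 + s*(-r - 1)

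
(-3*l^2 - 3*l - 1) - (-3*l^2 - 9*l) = 6*l - 1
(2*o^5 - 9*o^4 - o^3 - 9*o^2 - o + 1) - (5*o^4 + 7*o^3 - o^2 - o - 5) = 2*o^5 - 14*o^4 - 8*o^3 - 8*o^2 + 6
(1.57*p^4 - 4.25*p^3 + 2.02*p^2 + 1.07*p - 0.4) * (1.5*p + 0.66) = 2.355*p^5 - 5.3388*p^4 + 0.225*p^3 + 2.9382*p^2 + 0.1062*p - 0.264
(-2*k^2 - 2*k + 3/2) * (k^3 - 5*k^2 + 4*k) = -2*k^5 + 8*k^4 + 7*k^3/2 - 31*k^2/2 + 6*k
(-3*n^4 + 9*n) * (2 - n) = 3*n^5 - 6*n^4 - 9*n^2 + 18*n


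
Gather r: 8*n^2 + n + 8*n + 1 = 8*n^2 + 9*n + 1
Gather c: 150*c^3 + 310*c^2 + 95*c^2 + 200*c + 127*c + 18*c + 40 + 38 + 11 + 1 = 150*c^3 + 405*c^2 + 345*c + 90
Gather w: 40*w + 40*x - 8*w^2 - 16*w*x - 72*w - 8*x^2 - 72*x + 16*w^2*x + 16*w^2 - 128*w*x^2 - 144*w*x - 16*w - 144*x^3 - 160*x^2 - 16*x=w^2*(16*x + 8) + w*(-128*x^2 - 160*x - 48) - 144*x^3 - 168*x^2 - 48*x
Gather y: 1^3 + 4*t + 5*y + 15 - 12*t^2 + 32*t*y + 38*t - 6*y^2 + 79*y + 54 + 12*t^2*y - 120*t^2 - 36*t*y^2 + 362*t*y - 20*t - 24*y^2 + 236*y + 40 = -132*t^2 + 22*t + y^2*(-36*t - 30) + y*(12*t^2 + 394*t + 320) + 110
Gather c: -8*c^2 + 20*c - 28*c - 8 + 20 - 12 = -8*c^2 - 8*c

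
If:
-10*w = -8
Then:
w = 4/5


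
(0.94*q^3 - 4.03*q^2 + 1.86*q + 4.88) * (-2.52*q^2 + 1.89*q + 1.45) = -2.3688*q^5 + 11.9322*q^4 - 10.9409*q^3 - 14.6257*q^2 + 11.9202*q + 7.076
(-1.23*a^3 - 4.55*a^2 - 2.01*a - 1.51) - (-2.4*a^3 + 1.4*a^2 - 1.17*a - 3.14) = 1.17*a^3 - 5.95*a^2 - 0.84*a + 1.63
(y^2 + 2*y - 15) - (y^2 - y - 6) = 3*y - 9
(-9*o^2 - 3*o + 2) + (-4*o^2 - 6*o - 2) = -13*o^2 - 9*o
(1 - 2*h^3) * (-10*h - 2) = 20*h^4 + 4*h^3 - 10*h - 2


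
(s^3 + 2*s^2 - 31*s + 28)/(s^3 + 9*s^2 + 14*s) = (s^2 - 5*s + 4)/(s*(s + 2))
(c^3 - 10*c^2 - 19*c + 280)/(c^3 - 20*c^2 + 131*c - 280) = (c + 5)/(c - 5)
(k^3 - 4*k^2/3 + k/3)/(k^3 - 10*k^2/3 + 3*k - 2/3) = k/(k - 2)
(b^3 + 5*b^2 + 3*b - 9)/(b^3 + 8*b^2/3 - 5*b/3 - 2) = 3*(b + 3)/(3*b + 2)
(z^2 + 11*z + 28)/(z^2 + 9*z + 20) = (z + 7)/(z + 5)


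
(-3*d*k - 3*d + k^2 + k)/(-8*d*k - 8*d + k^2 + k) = (3*d - k)/(8*d - k)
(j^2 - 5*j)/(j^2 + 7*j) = (j - 5)/(j + 7)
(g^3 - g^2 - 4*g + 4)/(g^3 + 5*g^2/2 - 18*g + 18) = 2*(g^2 + g - 2)/(2*g^2 + 9*g - 18)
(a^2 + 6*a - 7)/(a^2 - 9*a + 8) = (a + 7)/(a - 8)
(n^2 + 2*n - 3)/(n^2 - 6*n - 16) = (-n^2 - 2*n + 3)/(-n^2 + 6*n + 16)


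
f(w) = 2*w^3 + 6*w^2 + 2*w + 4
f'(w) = 6*w^2 + 12*w + 2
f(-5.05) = -110.66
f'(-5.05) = 94.42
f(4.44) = 306.22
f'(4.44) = 173.56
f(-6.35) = -278.86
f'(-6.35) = 167.74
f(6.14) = 705.43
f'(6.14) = 301.88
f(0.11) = 4.30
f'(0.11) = 3.39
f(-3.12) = -4.58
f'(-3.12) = 22.97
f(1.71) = 34.97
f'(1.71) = 40.06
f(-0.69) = 4.82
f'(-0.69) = -3.42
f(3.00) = 118.00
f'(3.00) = 92.00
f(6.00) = 664.00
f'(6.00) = 290.00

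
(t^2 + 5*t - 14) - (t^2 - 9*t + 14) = 14*t - 28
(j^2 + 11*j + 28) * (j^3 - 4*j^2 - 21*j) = j^5 + 7*j^4 - 37*j^3 - 343*j^2 - 588*j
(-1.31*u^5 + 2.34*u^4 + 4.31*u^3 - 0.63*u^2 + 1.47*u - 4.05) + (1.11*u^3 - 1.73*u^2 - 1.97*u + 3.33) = -1.31*u^5 + 2.34*u^4 + 5.42*u^3 - 2.36*u^2 - 0.5*u - 0.72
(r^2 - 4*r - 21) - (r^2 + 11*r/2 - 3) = -19*r/2 - 18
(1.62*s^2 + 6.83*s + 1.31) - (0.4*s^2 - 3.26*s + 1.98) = 1.22*s^2 + 10.09*s - 0.67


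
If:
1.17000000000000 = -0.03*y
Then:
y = -39.00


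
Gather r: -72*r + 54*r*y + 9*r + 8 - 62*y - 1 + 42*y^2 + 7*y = r*(54*y - 63) + 42*y^2 - 55*y + 7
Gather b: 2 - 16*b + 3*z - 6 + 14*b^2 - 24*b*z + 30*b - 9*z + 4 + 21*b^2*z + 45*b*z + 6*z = b^2*(21*z + 14) + b*(21*z + 14)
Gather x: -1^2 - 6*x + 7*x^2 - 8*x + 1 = 7*x^2 - 14*x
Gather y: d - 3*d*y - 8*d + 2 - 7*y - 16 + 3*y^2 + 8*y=-7*d + 3*y^2 + y*(1 - 3*d) - 14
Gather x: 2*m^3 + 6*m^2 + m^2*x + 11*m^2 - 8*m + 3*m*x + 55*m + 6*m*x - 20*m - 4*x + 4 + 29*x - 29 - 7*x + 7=2*m^3 + 17*m^2 + 27*m + x*(m^2 + 9*m + 18) - 18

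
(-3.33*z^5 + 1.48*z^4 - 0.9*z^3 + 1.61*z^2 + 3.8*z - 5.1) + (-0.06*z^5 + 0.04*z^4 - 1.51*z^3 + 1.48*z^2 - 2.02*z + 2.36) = -3.39*z^5 + 1.52*z^4 - 2.41*z^3 + 3.09*z^2 + 1.78*z - 2.74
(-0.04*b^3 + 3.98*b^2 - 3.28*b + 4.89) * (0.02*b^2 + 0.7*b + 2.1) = -0.0008*b^5 + 0.0516*b^4 + 2.6364*b^3 + 6.1598*b^2 - 3.465*b + 10.269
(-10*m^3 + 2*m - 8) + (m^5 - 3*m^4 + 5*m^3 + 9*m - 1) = m^5 - 3*m^4 - 5*m^3 + 11*m - 9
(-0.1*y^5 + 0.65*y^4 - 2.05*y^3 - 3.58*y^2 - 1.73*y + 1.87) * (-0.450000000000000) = 0.045*y^5 - 0.2925*y^4 + 0.9225*y^3 + 1.611*y^2 + 0.7785*y - 0.8415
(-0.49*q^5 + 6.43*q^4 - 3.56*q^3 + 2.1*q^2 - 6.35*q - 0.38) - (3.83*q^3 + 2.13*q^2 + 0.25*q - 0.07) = -0.49*q^5 + 6.43*q^4 - 7.39*q^3 - 0.0299999999999998*q^2 - 6.6*q - 0.31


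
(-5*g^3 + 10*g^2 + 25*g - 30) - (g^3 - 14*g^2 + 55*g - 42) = -6*g^3 + 24*g^2 - 30*g + 12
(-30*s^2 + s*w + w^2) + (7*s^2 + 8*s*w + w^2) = -23*s^2 + 9*s*w + 2*w^2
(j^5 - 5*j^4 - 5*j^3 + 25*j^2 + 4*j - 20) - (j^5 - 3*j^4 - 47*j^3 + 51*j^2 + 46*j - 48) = -2*j^4 + 42*j^3 - 26*j^2 - 42*j + 28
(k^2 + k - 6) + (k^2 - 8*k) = 2*k^2 - 7*k - 6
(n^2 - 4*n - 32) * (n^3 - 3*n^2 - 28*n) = n^5 - 7*n^4 - 48*n^3 + 208*n^2 + 896*n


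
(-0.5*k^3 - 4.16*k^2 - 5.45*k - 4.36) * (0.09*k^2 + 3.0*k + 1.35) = -0.045*k^5 - 1.8744*k^4 - 13.6455*k^3 - 22.3584*k^2 - 20.4375*k - 5.886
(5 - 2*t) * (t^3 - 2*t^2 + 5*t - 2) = -2*t^4 + 9*t^3 - 20*t^2 + 29*t - 10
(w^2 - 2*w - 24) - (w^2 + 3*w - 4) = -5*w - 20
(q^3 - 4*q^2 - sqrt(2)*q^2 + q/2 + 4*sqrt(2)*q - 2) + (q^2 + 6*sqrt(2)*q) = q^3 - 3*q^2 - sqrt(2)*q^2 + q/2 + 10*sqrt(2)*q - 2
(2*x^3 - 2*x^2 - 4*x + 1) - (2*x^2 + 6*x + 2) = 2*x^3 - 4*x^2 - 10*x - 1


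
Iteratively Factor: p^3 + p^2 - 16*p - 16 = (p + 1)*(p^2 - 16) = (p - 4)*(p + 1)*(p + 4)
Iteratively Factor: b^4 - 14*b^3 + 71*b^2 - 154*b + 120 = (b - 2)*(b^3 - 12*b^2 + 47*b - 60) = (b - 4)*(b - 2)*(b^2 - 8*b + 15) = (b - 4)*(b - 3)*(b - 2)*(b - 5)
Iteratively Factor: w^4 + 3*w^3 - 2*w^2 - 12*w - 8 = (w + 2)*(w^3 + w^2 - 4*w - 4) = (w + 1)*(w + 2)*(w^2 - 4) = (w - 2)*(w + 1)*(w + 2)*(w + 2)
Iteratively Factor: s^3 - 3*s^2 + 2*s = (s - 2)*(s^2 - s) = s*(s - 2)*(s - 1)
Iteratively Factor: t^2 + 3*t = (t + 3)*(t)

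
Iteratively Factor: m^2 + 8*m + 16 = (m + 4)*(m + 4)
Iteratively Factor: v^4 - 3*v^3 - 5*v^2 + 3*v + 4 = (v - 1)*(v^3 - 2*v^2 - 7*v - 4) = (v - 4)*(v - 1)*(v^2 + 2*v + 1) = (v - 4)*(v - 1)*(v + 1)*(v + 1)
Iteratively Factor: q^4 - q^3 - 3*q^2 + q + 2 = (q + 1)*(q^3 - 2*q^2 - q + 2) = (q - 1)*(q + 1)*(q^2 - q - 2) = (q - 1)*(q + 1)^2*(q - 2)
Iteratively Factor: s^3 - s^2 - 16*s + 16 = (s - 4)*(s^2 + 3*s - 4) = (s - 4)*(s + 4)*(s - 1)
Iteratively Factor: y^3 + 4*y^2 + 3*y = (y)*(y^2 + 4*y + 3) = y*(y + 1)*(y + 3)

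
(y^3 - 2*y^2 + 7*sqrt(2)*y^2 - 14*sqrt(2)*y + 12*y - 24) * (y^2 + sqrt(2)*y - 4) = y^5 - 2*y^4 + 8*sqrt(2)*y^4 - 16*sqrt(2)*y^3 + 22*y^3 - 44*y^2 - 16*sqrt(2)*y^2 - 48*y + 32*sqrt(2)*y + 96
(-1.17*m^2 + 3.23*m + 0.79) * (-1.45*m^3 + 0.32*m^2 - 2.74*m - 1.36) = 1.6965*m^5 - 5.0579*m^4 + 3.0939*m^3 - 7.0062*m^2 - 6.5574*m - 1.0744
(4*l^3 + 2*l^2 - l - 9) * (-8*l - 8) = -32*l^4 - 48*l^3 - 8*l^2 + 80*l + 72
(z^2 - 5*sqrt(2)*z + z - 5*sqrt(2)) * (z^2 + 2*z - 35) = z^4 - 5*sqrt(2)*z^3 + 3*z^3 - 33*z^2 - 15*sqrt(2)*z^2 - 35*z + 165*sqrt(2)*z + 175*sqrt(2)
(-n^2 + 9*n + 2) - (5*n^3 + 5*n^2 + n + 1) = -5*n^3 - 6*n^2 + 8*n + 1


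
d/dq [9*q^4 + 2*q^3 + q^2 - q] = 36*q^3 + 6*q^2 + 2*q - 1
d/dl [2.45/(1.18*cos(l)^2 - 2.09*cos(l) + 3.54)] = (5.782*cos(l) - 5.1205)*sin(l)/(1.18*cos(l)^2 - 2.09*cos(l) + 3.54)^2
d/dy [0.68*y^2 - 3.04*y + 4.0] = 1.36*y - 3.04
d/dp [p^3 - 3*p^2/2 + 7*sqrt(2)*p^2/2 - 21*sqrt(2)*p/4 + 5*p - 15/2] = 3*p^2 - 3*p + 7*sqrt(2)*p - 21*sqrt(2)/4 + 5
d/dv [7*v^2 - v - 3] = 14*v - 1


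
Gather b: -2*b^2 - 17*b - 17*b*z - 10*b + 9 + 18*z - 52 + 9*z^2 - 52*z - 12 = -2*b^2 + b*(-17*z - 27) + 9*z^2 - 34*z - 55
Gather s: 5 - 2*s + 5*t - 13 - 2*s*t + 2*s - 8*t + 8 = -2*s*t - 3*t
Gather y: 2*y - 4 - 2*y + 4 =0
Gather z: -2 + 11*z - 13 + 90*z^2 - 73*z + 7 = 90*z^2 - 62*z - 8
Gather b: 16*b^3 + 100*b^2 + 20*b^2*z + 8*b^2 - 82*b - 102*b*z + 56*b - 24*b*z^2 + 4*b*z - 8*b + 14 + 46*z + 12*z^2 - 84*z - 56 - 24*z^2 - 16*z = 16*b^3 + b^2*(20*z + 108) + b*(-24*z^2 - 98*z - 34) - 12*z^2 - 54*z - 42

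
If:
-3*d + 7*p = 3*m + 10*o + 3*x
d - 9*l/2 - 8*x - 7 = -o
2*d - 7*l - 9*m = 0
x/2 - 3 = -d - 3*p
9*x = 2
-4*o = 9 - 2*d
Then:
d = 2777/1242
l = -353/207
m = 10190/5589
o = -703/621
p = 811/3726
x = 2/9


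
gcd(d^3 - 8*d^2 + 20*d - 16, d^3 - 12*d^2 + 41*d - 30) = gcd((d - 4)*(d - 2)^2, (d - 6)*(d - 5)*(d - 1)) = 1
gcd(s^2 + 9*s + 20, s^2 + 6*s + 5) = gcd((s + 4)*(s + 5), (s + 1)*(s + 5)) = s + 5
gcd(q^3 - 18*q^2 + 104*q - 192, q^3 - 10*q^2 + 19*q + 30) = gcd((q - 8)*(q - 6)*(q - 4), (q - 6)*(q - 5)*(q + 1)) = q - 6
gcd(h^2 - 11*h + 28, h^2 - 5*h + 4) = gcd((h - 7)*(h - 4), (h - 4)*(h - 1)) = h - 4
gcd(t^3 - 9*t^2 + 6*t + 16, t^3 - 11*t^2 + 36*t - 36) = t - 2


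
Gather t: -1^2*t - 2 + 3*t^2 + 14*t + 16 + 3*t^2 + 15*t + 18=6*t^2 + 28*t + 32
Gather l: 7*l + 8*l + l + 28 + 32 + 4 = 16*l + 64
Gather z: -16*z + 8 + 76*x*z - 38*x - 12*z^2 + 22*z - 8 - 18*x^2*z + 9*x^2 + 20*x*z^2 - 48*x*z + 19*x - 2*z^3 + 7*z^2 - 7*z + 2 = 9*x^2 - 19*x - 2*z^3 + z^2*(20*x - 5) + z*(-18*x^2 + 28*x - 1) + 2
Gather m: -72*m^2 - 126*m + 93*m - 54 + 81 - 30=-72*m^2 - 33*m - 3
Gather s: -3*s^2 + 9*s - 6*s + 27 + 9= -3*s^2 + 3*s + 36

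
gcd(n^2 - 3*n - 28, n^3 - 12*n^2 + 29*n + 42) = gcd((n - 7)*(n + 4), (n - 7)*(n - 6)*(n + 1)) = n - 7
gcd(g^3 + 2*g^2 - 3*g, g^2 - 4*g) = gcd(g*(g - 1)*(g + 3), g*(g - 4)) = g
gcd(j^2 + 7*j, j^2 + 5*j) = j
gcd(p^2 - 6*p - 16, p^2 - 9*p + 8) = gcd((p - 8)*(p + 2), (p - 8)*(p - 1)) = p - 8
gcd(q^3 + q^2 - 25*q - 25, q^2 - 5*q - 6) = q + 1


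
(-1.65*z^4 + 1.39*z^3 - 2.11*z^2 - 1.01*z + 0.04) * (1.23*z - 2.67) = -2.0295*z^5 + 6.1152*z^4 - 6.3066*z^3 + 4.3914*z^2 + 2.7459*z - 0.1068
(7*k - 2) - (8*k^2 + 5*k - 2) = -8*k^2 + 2*k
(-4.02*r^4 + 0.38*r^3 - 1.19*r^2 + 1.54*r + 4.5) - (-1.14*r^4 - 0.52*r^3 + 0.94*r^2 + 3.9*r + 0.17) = -2.88*r^4 + 0.9*r^3 - 2.13*r^2 - 2.36*r + 4.33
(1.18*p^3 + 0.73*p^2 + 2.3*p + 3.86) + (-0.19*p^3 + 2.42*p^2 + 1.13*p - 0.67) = 0.99*p^3 + 3.15*p^2 + 3.43*p + 3.19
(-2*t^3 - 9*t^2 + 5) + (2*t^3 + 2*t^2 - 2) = 3 - 7*t^2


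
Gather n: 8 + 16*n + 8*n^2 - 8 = 8*n^2 + 16*n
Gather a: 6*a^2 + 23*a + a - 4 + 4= 6*a^2 + 24*a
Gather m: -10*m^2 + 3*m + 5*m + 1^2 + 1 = -10*m^2 + 8*m + 2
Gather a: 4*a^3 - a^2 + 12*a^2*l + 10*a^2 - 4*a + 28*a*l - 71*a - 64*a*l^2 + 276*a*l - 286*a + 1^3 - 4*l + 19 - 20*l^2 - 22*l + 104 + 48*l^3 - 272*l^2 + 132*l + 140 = 4*a^3 + a^2*(12*l + 9) + a*(-64*l^2 + 304*l - 361) + 48*l^3 - 292*l^2 + 106*l + 264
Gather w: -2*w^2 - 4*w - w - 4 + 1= -2*w^2 - 5*w - 3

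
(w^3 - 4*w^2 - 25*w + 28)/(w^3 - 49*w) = (w^2 + 3*w - 4)/(w*(w + 7))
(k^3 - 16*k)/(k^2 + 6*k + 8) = k*(k - 4)/(k + 2)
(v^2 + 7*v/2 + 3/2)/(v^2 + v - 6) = (v + 1/2)/(v - 2)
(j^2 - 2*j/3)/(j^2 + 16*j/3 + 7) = j*(3*j - 2)/(3*j^2 + 16*j + 21)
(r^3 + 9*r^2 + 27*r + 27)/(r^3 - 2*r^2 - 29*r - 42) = (r^2 + 6*r + 9)/(r^2 - 5*r - 14)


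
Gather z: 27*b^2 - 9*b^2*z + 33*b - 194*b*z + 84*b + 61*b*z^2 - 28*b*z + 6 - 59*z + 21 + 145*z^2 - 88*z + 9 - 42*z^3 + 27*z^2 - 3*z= 27*b^2 + 117*b - 42*z^3 + z^2*(61*b + 172) + z*(-9*b^2 - 222*b - 150) + 36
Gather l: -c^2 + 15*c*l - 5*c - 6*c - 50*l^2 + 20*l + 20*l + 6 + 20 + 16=-c^2 - 11*c - 50*l^2 + l*(15*c + 40) + 42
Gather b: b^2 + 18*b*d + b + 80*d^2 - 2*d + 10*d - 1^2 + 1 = b^2 + b*(18*d + 1) + 80*d^2 + 8*d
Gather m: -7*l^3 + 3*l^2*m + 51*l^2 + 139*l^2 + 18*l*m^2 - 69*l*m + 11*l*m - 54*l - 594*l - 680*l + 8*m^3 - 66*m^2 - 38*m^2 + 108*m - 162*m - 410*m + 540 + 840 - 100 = -7*l^3 + 190*l^2 - 1328*l + 8*m^3 + m^2*(18*l - 104) + m*(3*l^2 - 58*l - 464) + 1280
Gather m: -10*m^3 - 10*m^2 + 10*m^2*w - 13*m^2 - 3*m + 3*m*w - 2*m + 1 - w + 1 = -10*m^3 + m^2*(10*w - 23) + m*(3*w - 5) - w + 2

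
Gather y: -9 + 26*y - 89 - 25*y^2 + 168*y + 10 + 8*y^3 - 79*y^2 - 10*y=8*y^3 - 104*y^2 + 184*y - 88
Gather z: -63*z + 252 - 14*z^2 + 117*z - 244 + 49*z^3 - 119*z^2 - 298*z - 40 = 49*z^3 - 133*z^2 - 244*z - 32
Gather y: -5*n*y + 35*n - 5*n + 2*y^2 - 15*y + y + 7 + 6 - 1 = 30*n + 2*y^2 + y*(-5*n - 14) + 12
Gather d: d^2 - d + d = d^2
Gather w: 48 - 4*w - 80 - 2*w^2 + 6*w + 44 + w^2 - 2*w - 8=4 - w^2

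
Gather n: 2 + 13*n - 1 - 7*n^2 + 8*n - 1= -7*n^2 + 21*n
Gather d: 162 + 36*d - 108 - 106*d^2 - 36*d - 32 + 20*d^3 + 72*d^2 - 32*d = 20*d^3 - 34*d^2 - 32*d + 22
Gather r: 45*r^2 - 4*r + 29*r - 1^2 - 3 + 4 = 45*r^2 + 25*r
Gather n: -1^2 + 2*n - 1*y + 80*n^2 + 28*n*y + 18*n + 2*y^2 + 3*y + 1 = 80*n^2 + n*(28*y + 20) + 2*y^2 + 2*y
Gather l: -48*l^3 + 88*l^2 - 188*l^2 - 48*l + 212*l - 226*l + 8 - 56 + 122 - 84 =-48*l^3 - 100*l^2 - 62*l - 10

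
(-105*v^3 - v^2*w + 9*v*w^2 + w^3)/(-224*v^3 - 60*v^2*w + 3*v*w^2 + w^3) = (15*v^2 - 2*v*w - w^2)/(32*v^2 + 4*v*w - w^2)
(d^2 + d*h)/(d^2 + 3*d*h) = (d + h)/(d + 3*h)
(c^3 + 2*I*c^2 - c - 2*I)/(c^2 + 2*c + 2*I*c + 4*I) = (c^2 - 1)/(c + 2)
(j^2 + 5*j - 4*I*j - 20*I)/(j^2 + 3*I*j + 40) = (j^2 + j*(5 - 4*I) - 20*I)/(j^2 + 3*I*j + 40)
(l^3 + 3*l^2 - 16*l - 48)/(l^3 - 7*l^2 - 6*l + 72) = (l + 4)/(l - 6)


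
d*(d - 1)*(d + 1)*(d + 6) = d^4 + 6*d^3 - d^2 - 6*d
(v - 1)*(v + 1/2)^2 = v^3 - 3*v/4 - 1/4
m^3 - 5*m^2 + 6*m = m*(m - 3)*(m - 2)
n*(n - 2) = n^2 - 2*n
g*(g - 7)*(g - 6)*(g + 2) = g^4 - 11*g^3 + 16*g^2 + 84*g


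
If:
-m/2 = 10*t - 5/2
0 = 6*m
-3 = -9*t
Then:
No Solution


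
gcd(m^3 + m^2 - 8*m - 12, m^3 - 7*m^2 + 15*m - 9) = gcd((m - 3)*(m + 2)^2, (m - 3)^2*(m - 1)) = m - 3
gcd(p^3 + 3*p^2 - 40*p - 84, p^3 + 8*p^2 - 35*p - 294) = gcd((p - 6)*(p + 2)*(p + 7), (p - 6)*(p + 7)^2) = p^2 + p - 42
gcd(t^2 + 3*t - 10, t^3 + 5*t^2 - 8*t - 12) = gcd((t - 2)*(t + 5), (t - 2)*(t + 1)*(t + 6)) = t - 2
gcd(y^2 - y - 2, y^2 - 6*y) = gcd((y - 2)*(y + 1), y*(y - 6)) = 1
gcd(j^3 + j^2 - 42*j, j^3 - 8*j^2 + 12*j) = j^2 - 6*j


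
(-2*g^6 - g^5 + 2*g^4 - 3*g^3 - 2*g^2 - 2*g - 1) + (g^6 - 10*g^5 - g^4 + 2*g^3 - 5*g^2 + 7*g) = -g^6 - 11*g^5 + g^4 - g^3 - 7*g^2 + 5*g - 1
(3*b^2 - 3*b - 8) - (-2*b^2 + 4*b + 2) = 5*b^2 - 7*b - 10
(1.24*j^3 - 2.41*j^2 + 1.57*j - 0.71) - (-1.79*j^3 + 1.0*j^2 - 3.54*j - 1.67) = 3.03*j^3 - 3.41*j^2 + 5.11*j + 0.96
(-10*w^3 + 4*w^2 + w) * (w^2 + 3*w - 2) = -10*w^5 - 26*w^4 + 33*w^3 - 5*w^2 - 2*w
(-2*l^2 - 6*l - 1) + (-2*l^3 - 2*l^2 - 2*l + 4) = -2*l^3 - 4*l^2 - 8*l + 3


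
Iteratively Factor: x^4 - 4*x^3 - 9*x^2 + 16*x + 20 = (x - 5)*(x^3 + x^2 - 4*x - 4) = (x - 5)*(x + 2)*(x^2 - x - 2) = (x - 5)*(x - 2)*(x + 2)*(x + 1)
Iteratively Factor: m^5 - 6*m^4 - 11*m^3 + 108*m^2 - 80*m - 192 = (m + 4)*(m^4 - 10*m^3 + 29*m^2 - 8*m - 48) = (m + 1)*(m + 4)*(m^3 - 11*m^2 + 40*m - 48) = (m - 4)*(m + 1)*(m + 4)*(m^2 - 7*m + 12) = (m - 4)*(m - 3)*(m + 1)*(m + 4)*(m - 4)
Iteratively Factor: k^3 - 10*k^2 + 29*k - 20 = (k - 4)*(k^2 - 6*k + 5) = (k - 4)*(k - 1)*(k - 5)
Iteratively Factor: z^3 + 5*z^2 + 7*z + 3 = (z + 1)*(z^2 + 4*z + 3) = (z + 1)*(z + 3)*(z + 1)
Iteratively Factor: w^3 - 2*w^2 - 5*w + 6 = (w + 2)*(w^2 - 4*w + 3) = (w - 3)*(w + 2)*(w - 1)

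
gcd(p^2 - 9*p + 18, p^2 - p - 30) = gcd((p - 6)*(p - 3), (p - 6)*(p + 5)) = p - 6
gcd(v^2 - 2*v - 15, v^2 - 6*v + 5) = v - 5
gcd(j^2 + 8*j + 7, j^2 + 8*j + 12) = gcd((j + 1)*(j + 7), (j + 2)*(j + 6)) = 1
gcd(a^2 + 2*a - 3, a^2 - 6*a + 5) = a - 1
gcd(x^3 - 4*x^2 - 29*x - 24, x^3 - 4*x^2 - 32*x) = x - 8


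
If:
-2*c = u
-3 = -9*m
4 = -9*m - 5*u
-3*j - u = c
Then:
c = 7/10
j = 7/30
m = 1/3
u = -7/5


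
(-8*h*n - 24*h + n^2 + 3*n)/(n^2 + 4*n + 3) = (-8*h + n)/(n + 1)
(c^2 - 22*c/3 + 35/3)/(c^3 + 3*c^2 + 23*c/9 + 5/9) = 3*(3*c^2 - 22*c + 35)/(9*c^3 + 27*c^2 + 23*c + 5)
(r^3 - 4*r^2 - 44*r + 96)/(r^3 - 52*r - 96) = (r - 2)/(r + 2)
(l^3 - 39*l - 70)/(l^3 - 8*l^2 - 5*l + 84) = (l^2 + 7*l + 10)/(l^2 - l - 12)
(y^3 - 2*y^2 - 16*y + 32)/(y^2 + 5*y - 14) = (y^2 - 16)/(y + 7)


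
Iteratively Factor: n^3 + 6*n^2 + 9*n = (n + 3)*(n^2 + 3*n) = n*(n + 3)*(n + 3)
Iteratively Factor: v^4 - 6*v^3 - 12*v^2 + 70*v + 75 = (v + 3)*(v^3 - 9*v^2 + 15*v + 25) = (v - 5)*(v + 3)*(v^2 - 4*v - 5) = (v - 5)^2*(v + 3)*(v + 1)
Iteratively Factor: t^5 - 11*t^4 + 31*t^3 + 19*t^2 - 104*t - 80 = (t - 5)*(t^4 - 6*t^3 + t^2 + 24*t + 16) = (t - 5)*(t + 1)*(t^3 - 7*t^2 + 8*t + 16) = (t - 5)*(t + 1)^2*(t^2 - 8*t + 16) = (t - 5)*(t - 4)*(t + 1)^2*(t - 4)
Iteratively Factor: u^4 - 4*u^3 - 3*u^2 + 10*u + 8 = (u + 1)*(u^3 - 5*u^2 + 2*u + 8) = (u - 2)*(u + 1)*(u^2 - 3*u - 4) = (u - 4)*(u - 2)*(u + 1)*(u + 1)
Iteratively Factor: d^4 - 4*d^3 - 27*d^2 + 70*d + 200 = (d - 5)*(d^3 + d^2 - 22*d - 40) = (d - 5)*(d + 2)*(d^2 - d - 20) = (d - 5)*(d + 2)*(d + 4)*(d - 5)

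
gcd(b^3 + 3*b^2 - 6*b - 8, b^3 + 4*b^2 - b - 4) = b^2 + 5*b + 4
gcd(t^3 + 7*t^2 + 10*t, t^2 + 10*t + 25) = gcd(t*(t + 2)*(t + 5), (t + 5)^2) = t + 5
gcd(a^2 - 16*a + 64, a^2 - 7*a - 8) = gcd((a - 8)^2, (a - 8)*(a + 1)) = a - 8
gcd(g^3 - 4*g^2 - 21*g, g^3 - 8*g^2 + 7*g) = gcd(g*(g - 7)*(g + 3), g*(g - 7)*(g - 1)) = g^2 - 7*g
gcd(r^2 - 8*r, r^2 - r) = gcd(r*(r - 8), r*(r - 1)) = r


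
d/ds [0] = 0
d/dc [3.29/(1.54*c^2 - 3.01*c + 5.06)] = (9.9029 - 10.1332*c)/(1.54*c^2 - 3.01*c + 5.06)^2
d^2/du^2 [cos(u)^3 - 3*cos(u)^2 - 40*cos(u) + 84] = 157*cos(u)/4 + 6*cos(2*u) - 9*cos(3*u)/4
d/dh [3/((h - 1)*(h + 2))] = 3*(-2*h - 1)/(h^4 + 2*h^3 - 3*h^2 - 4*h + 4)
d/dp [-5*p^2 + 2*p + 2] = 2 - 10*p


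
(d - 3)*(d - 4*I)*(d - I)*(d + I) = d^4 - 3*d^3 - 4*I*d^3 + d^2 + 12*I*d^2 - 3*d - 4*I*d + 12*I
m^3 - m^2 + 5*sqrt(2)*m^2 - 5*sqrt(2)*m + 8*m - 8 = (m - 1)*(m + sqrt(2))*(m + 4*sqrt(2))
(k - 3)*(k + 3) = k^2 - 9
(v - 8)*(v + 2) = v^2 - 6*v - 16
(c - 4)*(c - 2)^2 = c^3 - 8*c^2 + 20*c - 16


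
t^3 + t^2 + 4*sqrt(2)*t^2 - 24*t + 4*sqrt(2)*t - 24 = (t + 1)*(t - 2*sqrt(2))*(t + 6*sqrt(2))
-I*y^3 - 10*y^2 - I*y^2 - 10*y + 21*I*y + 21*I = (y - 7*I)*(y - 3*I)*(-I*y - I)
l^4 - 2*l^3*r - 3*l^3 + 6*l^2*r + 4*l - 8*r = (l - 2)^2*(l + 1)*(l - 2*r)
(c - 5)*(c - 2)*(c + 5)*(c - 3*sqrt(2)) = c^4 - 3*sqrt(2)*c^3 - 2*c^3 - 25*c^2 + 6*sqrt(2)*c^2 + 50*c + 75*sqrt(2)*c - 150*sqrt(2)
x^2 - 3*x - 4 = (x - 4)*(x + 1)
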